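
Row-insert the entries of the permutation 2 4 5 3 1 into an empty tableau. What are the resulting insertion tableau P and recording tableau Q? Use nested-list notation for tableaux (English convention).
Insert each entry of the permutation into P by Schensted row insertion, recording in Q the position of each new cell.

Insert 2: appended to row 1. P = [[2]], Q = [[1]].
Insert 4: appended to row 1. P = [[2, 4]], Q = [[1, 2]].
Insert 5: appended to row 1. P = [[2, 4, 5]], Q = [[1, 2, 3]].
Insert 3: 3 bumps 4 from row 1; 4 starts row 2. P = [[2, 3, 5], [4]], Q = [[1, 2, 3], [4]].
Insert 1: 1 bumps 2 from row 1; 2 bumps 4 from row 2; 4 starts row 3. P = [[1, 3, 5], [2], [4]], Q = [[1, 2, 3], [4], [5]].

So P = [[1, 3, 5], [2], [4]], Q = [[1, 2, 3], [4], [5]].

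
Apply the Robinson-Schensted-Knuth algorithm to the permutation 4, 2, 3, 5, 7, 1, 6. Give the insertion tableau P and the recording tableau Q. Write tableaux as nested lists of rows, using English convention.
Insert each entry of the permutation into P by Schensted row insertion, recording in Q the position of each new cell.

Insert 4: appended to row 1. P = [[4]].
Insert 2: 2 bumps 4 from row 1; 4 starts row 2. P = [[2], [4]].
Insert 3: appended to row 1. P = [[2, 3], [4]].
Insert 5: appended to row 1. P = [[2, 3, 5], [4]].
Insert 7: appended to row 1. P = [[2, 3, 5, 7], [4]].
Insert 1: 1 bumps 2 from row 1; 2 bumps 4 from row 2; 4 starts row 3. P = [[1, 3, 5, 7], [2], [4]].
Insert 6: 6 bumps 7 from row 1; 7 appends to row 2. P = [[1, 3, 5, 6], [2, 7], [4]].

So P = [[1, 3, 5, 6], [2, 7], [4]], Q = [[1, 3, 4, 5], [2, 7], [6]].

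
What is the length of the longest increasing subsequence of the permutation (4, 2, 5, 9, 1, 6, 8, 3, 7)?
4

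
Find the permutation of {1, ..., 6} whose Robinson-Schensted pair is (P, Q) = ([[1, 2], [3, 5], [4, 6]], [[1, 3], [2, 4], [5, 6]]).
4 3 6 5 1 2

Reverse RSK: for i = n, n-1, ..., 1, locate i in Q, remove the corresponding corner cell from P, and reverse-bump its entry up through P; the value ejected from row 1 is w(i).

So w = 4 3 6 5 1 2.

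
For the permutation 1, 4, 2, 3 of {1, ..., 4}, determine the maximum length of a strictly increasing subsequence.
3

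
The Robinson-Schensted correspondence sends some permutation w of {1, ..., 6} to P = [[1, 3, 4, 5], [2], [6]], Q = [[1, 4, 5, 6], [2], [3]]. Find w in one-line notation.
6 2 1 3 4 5

Reverse RSK: for i = n, n-1, ..., 1, locate i in Q, remove the corresponding corner cell from P, and reverse-bump its entry up through P; the value ejected from row 1 is w(i).

So w = 6 2 1 3 4 5.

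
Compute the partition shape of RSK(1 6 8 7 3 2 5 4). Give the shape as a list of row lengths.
Row-insert each entry into an empty tableau.

After inserting 1: P = [[1]].
After inserting 6: P = [[1, 6]].
After inserting 8: P = [[1, 6, 8]].
After inserting 7: P = [[1, 6, 7], [8]].
After inserting 3: P = [[1, 3, 7], [6], [8]].
After inserting 2: P = [[1, 2, 7], [3], [6], [8]].
After inserting 5: P = [[1, 2, 5], [3, 7], [6], [8]].
After inserting 4: P = [[1, 2, 4], [3, 5], [6, 7], [8]].

The final insertion tableau P = [[1, 2, 4], [3, 5], [6, 7], [8]] has shape [3, 2, 2, 1].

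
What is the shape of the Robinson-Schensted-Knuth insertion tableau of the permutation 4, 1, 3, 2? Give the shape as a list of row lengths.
[2, 1, 1]

Row-insert each entry into an empty tableau.

After inserting 4: P = [[4]].
After inserting 1: P = [[1], [4]].
After inserting 3: P = [[1, 3], [4]].
After inserting 2: P = [[1, 2], [3], [4]].

The final insertion tableau P = [[1, 2], [3], [4]] has shape [2, 1, 1].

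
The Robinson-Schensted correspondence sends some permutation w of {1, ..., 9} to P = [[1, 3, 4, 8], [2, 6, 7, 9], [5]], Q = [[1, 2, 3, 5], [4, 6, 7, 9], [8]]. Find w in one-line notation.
5 6 7 2 9 3 4 1 8

Reverse the RSK construction: for i from n down to 1, find the cell of Q containing i, remove the entry at that cell from P, and reverse-bump it up through P; the value ejected from row 1 is w(i).

Step i=9: Q has 9 at row 2, column 4; remove 9 from row 2 of P and reverse-bump: 9 enters row 1 and ejects 8. So w(9) = 8. P is now [[1, 3, 4, 9], [2, 6, 7], [5]].
Step i=8: Q has 8 at row 3, column 1; remove 5 from row 3 of P and reverse-bump: 5 enters row 2 and ejects 2; 2 enters row 1 and ejects 1. So w(8) = 1. P is now [[2, 3, 4, 9], [5, 6, 7]].
Step i=7: Q has 7 at row 2, column 3; remove 7 from row 2 of P and reverse-bump: 7 enters row 1 and ejects 4. So w(7) = 4. P is now [[2, 3, 7, 9], [5, 6]].
Step i=6: Q has 6 at row 2, column 2; remove 6 from row 2 of P and reverse-bump: 6 enters row 1 and ejects 3. So w(6) = 3. P is now [[2, 6, 7, 9], [5]].
Step i=5: Q has 5 at row 1, column 4; remove that cell from P, ejecting 9. So w(5) = 9. P is now [[2, 6, 7], [5]].
Step i=4: Q has 4 at row 2, column 1; remove 5 from row 2 of P and reverse-bump: 5 enters row 1 and ejects 2. So w(4) = 2. P is now [[5, 6, 7]].
Step i=3: Q has 3 at row 1, column 3; remove that cell from P, ejecting 7. So w(3) = 7. P is now [[5, 6]].
Step i=2: Q has 2 at row 1, column 2; remove that cell from P, ejecting 6. So w(2) = 6. P is now [[5]].
Step i=1: Q has 1 at row 1, column 1; remove that cell from P, ejecting 5. So w(1) = 5. P is now [].

So w = 5 6 7 2 9 3 4 1 8.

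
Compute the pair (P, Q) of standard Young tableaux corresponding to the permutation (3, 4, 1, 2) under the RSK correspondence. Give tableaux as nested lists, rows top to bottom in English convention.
P = [[1, 2], [3, 4]], Q = [[1, 2], [3, 4]]

Insert each entry of the permutation into P by Schensted row insertion, recording in Q the position of each new cell.

Insert 3: appended to row 1. P = [[3]].
Insert 4: appended to row 1. P = [[3, 4]].
Insert 1: 1 bumps 3 from row 1; 3 starts row 2. P = [[1, 4], [3]].
Insert 2: 2 bumps 4 from row 1; 4 appends to row 2. P = [[1, 2], [3, 4]].

So P = [[1, 2], [3, 4]], Q = [[1, 2], [3, 4]].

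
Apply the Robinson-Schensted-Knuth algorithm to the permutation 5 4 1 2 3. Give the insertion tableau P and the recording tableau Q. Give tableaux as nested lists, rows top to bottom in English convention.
P = [[1, 2, 3], [4], [5]], Q = [[1, 4, 5], [2], [3]]

Insert each entry of the permutation into P by Schensted row insertion, recording in Q the position of each new cell.

After inserting 5: P = [[5]].
After inserting 4: P = [[4], [5]].
After inserting 1: P = [[1], [4], [5]].
After inserting 2: P = [[1, 2], [4], [5]].
After inserting 3: P = [[1, 2, 3], [4], [5]].

So P = [[1, 2, 3], [4], [5]], Q = [[1, 4, 5], [2], [3]].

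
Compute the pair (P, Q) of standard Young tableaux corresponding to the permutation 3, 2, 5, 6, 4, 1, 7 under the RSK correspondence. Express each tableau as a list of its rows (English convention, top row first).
P = [[1, 4, 6, 7], [2, 5], [3]], Q = [[1, 3, 4, 7], [2, 5], [6]]

Insert each entry of the permutation into P by Schensted row insertion, recording in Q the position of each new cell.

After inserting 3: P = [[3]].
After inserting 2: P = [[2], [3]].
After inserting 5: P = [[2, 5], [3]].
After inserting 6: P = [[2, 5, 6], [3]].
After inserting 4: P = [[2, 4, 6], [3, 5]].
After inserting 1: P = [[1, 4, 6], [2, 5], [3]].
After inserting 7: P = [[1, 4, 6, 7], [2, 5], [3]].

So P = [[1, 4, 6, 7], [2, 5], [3]], Q = [[1, 3, 4, 7], [2, 5], [6]].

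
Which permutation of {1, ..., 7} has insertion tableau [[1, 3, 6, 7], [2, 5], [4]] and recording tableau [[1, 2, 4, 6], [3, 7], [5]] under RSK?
Reverse the RSK construction: for i from n down to 1, find the cell of Q containing i, remove the entry at that cell from P, and reverse-bump it up through P; the value ejected from row 1 is w(i).

Step i=7: Q has 7 at row 2, column 2; remove 5 from row 2 of P and reverse-bump: 5 enters row 1 and ejects 3. So w(7) = 3. P is now [[1, 5, 6, 7], [2], [4]].
Step i=6: Q has 6 at row 1, column 4; remove that cell from P, ejecting 7. So w(6) = 7. P is now [[1, 5, 6], [2], [4]].
Step i=5: Q has 5 at row 3, column 1; remove 4 from row 3 of P and reverse-bump: 4 enters row 2 and ejects 2; 2 enters row 1 and ejects 1. So w(5) = 1. P is now [[2, 5, 6], [4]].
Step i=4: Q has 4 at row 1, column 3; remove that cell from P, ejecting 6. So w(4) = 6. P is now [[2, 5], [4]].
Step i=3: Q has 3 at row 2, column 1; remove 4 from row 2 of P and reverse-bump: 4 enters row 1 and ejects 2. So w(3) = 2. P is now [[4, 5]].
Step i=2: Q has 2 at row 1, column 2; remove that cell from P, ejecting 5. So w(2) = 5. P is now [[4]].
Step i=1: Q has 1 at row 1, column 1; remove that cell from P, ejecting 4. So w(1) = 4. P is now [].

So w = 4 5 2 6 1 7 3.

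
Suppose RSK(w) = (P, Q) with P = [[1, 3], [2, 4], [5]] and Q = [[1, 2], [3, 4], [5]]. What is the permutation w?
Reverse the RSK construction: for i from n down to 1, find the cell of Q containing i, remove the entry at that cell from P, and reverse-bump it up through P; the value ejected from row 1 is w(i).

Step i=5: Q has 5 at row 3, column 1; remove 5 from row 3 of P and reverse-bump: 5 enters row 2 and ejects 4; 4 enters row 1 and ejects 3. So w(5) = 3. P is now [[1, 4], [2, 5]].
Step i=4: Q has 4 at row 2, column 2; remove 5 from row 2 of P and reverse-bump: 5 enters row 1 and ejects 4. So w(4) = 4. P is now [[1, 5], [2]].
Step i=3: Q has 3 at row 2, column 1; remove 2 from row 2 of P and reverse-bump: 2 enters row 1 and ejects 1. So w(3) = 1. P is now [[2, 5]].
Step i=2: Q has 2 at row 1, column 2; remove that cell from P, ejecting 5. So w(2) = 5. P is now [[2]].
Step i=1: Q has 1 at row 1, column 1; remove that cell from P, ejecting 2. So w(1) = 2. P is now [].

So w = 2 5 1 4 3.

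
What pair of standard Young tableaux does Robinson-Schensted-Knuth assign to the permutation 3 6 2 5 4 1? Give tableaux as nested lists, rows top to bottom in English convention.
Insert each entry of the permutation into P by Schensted row insertion, recording in Q the position of each new cell.

Insert 3: appended to row 1. P = [[3]], Q = [[1]].
Insert 6: appended to row 1. P = [[3, 6]], Q = [[1, 2]].
Insert 2: 2 bumps 3 from row 1; 3 starts row 2. P = [[2, 6], [3]], Q = [[1, 2], [3]].
Insert 5: 5 bumps 6 from row 1; 6 appends to row 2. P = [[2, 5], [3, 6]], Q = [[1, 2], [3, 4]].
Insert 4: 4 bumps 5 from row 1; 5 bumps 6 from row 2; 6 starts row 3. P = [[2, 4], [3, 5], [6]], Q = [[1, 2], [3, 4], [5]].
Insert 1: 1 bumps 2 from row 1; 2 bumps 3 from row 2; 3 bumps 6 from row 3; 6 starts row 4. P = [[1, 4], [2, 5], [3], [6]], Q = [[1, 2], [3, 4], [5], [6]].

So P = [[1, 4], [2, 5], [3], [6]], Q = [[1, 2], [3, 4], [5], [6]].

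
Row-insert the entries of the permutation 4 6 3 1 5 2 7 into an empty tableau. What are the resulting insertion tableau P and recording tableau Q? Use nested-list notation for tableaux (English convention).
P = [[1, 2, 7], [3, 5], [4, 6]], Q = [[1, 2, 7], [3, 5], [4, 6]]

Insert each entry of the permutation into P by Schensted row insertion, recording in Q the position of each new cell.

Insert 4: appended to row 1. P = [[4]].
Insert 6: appended to row 1. P = [[4, 6]].
Insert 3: 3 bumps 4 from row 1; 4 starts row 2. P = [[3, 6], [4]].
Insert 1: 1 bumps 3 from row 1; 3 bumps 4 from row 2; 4 starts row 3. P = [[1, 6], [3], [4]].
Insert 5: 5 bumps 6 from row 1; 6 appends to row 2. P = [[1, 5], [3, 6], [4]].
Insert 2: 2 bumps 5 from row 1; 5 bumps 6 from row 2; 6 appends to row 3. P = [[1, 2], [3, 5], [4, 6]].
Insert 7: appended to row 1. P = [[1, 2, 7], [3, 5], [4, 6]].

So P = [[1, 2, 7], [3, 5], [4, 6]], Q = [[1, 2, 7], [3, 5], [4, 6]].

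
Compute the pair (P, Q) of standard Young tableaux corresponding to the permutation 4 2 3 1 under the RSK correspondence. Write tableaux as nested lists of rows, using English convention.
P = [[1, 3], [2], [4]], Q = [[1, 3], [2], [4]]

Insert each entry of the permutation into P by Schensted row insertion, recording in Q the position of each new cell.

Insert 4: appended to row 1. P = [[4]], Q = [[1]].
Insert 2: 2 bumps 4 from row 1; 4 starts row 2. P = [[2], [4]], Q = [[1], [2]].
Insert 3: appended to row 1. P = [[2, 3], [4]], Q = [[1, 3], [2]].
Insert 1: 1 bumps 2 from row 1; 2 bumps 4 from row 2; 4 starts row 3. P = [[1, 3], [2], [4]], Q = [[1, 3], [2], [4]].

So P = [[1, 3], [2], [4]], Q = [[1, 3], [2], [4]].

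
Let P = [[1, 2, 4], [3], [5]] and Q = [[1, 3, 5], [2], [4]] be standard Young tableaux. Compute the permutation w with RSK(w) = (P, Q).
Reverse RSK: for i = n, n-1, ..., 1, locate i in Q, remove the corresponding corner cell from P, and reverse-bump its entry up through P; the value ejected from row 1 is w(i).

So w = 5 1 3 2 4.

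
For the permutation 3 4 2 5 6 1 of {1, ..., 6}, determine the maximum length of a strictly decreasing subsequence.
3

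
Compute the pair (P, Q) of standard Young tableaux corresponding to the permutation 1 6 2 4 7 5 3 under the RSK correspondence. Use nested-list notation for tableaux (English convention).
Insert each entry of the permutation into P by Schensted row insertion, recording in Q the position of each new cell.

Insert 1: appended to row 1. P = [[1]], Q = [[1]].
Insert 6: appended to row 1. P = [[1, 6]], Q = [[1, 2]].
Insert 2: 2 bumps 6 from row 1; 6 starts row 2. P = [[1, 2], [6]], Q = [[1, 2], [3]].
Insert 4: appended to row 1. P = [[1, 2, 4], [6]], Q = [[1, 2, 4], [3]].
Insert 7: appended to row 1. P = [[1, 2, 4, 7], [6]], Q = [[1, 2, 4, 5], [3]].
Insert 5: 5 bumps 7 from row 1; 7 appends to row 2. P = [[1, 2, 4, 5], [6, 7]], Q = [[1, 2, 4, 5], [3, 6]].
Insert 3: 3 bumps 4 from row 1; 4 bumps 6 from row 2; 6 starts row 3. P = [[1, 2, 3, 5], [4, 7], [6]], Q = [[1, 2, 4, 5], [3, 6], [7]].

So P = [[1, 2, 3, 5], [4, 7], [6]], Q = [[1, 2, 4, 5], [3, 6], [7]].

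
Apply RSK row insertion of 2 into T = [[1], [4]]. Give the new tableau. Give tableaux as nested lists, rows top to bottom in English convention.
2 is larger than every entry of row 1, so it is appended to row 1. The new tableau is [[1, 2], [4]].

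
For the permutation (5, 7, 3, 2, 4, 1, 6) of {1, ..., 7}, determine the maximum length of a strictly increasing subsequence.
3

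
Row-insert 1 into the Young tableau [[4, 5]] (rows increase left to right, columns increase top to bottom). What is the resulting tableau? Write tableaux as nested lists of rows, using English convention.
In row 1, 1 replaces 4 (the leftmost entry greater than 1); 4 is bumped to row 2. 4 starts a new row 2. The new tableau is [[1, 5], [4]].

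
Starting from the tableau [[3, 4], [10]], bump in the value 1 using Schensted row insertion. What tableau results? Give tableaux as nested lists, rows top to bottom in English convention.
[[1, 4], [3], [10]]

In row 1, 1 replaces 3 (the leftmost entry greater than 1); 3 is bumped to row 2. In row 2, 3 replaces 10 (the leftmost entry greater than 3); 10 is bumped to row 3. 10 starts a new row 3. The new tableau is [[1, 4], [3], [10]].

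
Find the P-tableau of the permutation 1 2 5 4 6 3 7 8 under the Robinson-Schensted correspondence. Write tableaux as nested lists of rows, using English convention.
P = [[1, 2, 3, 6, 7, 8], [4], [5]]

Insert 1: appended to row 1. P = [[1]].
Insert 2: appended to row 1. P = [[1, 2]].
Insert 5: appended to row 1. P = [[1, 2, 5]].
Insert 4: 4 bumps 5 from row 1; 5 starts row 2. P = [[1, 2, 4], [5]].
Insert 6: appended to row 1. P = [[1, 2, 4, 6], [5]].
Insert 3: 3 bumps 4 from row 1; 4 bumps 5 from row 2; 5 starts row 3. P = [[1, 2, 3, 6], [4], [5]].
Insert 7: appended to row 1. P = [[1, 2, 3, 6, 7], [4], [5]].
Insert 8: appended to row 1. P = [[1, 2, 3, 6, 7, 8], [4], [5]].

So P = [[1, 2, 3, 6, 7, 8], [4], [5]].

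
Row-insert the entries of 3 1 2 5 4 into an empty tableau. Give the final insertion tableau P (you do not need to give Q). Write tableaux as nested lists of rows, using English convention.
P = [[1, 2, 4], [3, 5]]

After inserting 3: P = [[3]].
After inserting 1: P = [[1], [3]].
After inserting 2: P = [[1, 2], [3]].
After inserting 5: P = [[1, 2, 5], [3]].
After inserting 4: P = [[1, 2, 4], [3, 5]].

So P = [[1, 2, 4], [3, 5]].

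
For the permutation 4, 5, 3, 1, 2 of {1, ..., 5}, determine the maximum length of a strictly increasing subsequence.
2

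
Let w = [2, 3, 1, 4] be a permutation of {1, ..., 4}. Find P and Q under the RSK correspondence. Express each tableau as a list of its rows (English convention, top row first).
P = [[1, 3, 4], [2]], Q = [[1, 2, 4], [3]]

Insert each entry of the permutation into P by Schensted row insertion, recording in Q the position of each new cell.

Insert 2: appended to row 1. P = [[2]].
Insert 3: appended to row 1. P = [[2, 3]].
Insert 1: 1 bumps 2 from row 1; 2 starts row 2. P = [[1, 3], [2]].
Insert 4: appended to row 1. P = [[1, 3, 4], [2]].

So P = [[1, 3, 4], [2]], Q = [[1, 2, 4], [3]].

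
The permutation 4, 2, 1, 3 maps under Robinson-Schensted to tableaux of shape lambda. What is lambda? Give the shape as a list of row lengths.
Row-insert each entry into an empty tableau.

After inserting 4: P = [[4]].
After inserting 2: P = [[2], [4]].
After inserting 1: P = [[1], [2], [4]].
After inserting 3: P = [[1, 3], [2], [4]].

The final insertion tableau P = [[1, 3], [2], [4]] has shape [2, 1, 1].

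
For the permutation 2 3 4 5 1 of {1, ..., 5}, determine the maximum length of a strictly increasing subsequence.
4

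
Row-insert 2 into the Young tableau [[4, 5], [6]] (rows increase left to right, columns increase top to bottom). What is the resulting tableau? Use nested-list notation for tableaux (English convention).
[[2, 5], [4], [6]]

In row 1, 2 replaces 4 (the leftmost entry greater than 2); 4 is bumped to row 2. In row 2, 4 replaces 6 (the leftmost entry greater than 4); 6 is bumped to row 3. 6 starts a new row 3. The new tableau is [[2, 5], [4], [6]].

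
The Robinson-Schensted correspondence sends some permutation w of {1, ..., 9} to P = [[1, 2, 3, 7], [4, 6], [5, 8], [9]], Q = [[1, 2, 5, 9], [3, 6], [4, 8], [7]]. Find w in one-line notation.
1 9 5 4 8 6 2 3 7

Reverse the RSK construction: for i from n down to 1, find the cell of Q containing i, remove the entry at that cell from P, and reverse-bump it up through P; the value ejected from row 1 is w(i).

Step i=9: Q has 9 at row 1, column 4; remove that cell from P, ejecting 7. So w(9) = 7. P is now [[1, 2, 3], [4, 6], [5, 8], [9]].
Step i=8: Q has 8 at row 3, column 2; remove 8 from row 3 of P and reverse-bump: 8 enters row 2 and ejects 6; 6 enters row 1 and ejects 3. So w(8) = 3. P is now [[1, 2, 6], [4, 8], [5], [9]].
Step i=7: Q has 7 at row 4, column 1; remove 9 from row 4 of P and reverse-bump: 9 enters row 3 and ejects 5; 5 enters row 2 and ejects 4; 4 enters row 1 and ejects 2. So w(7) = 2. P is now [[1, 4, 6], [5, 8], [9]].
Step i=6: Q has 6 at row 2, column 2; remove 8 from row 2 of P and reverse-bump: 8 enters row 1 and ejects 6. So w(6) = 6. P is now [[1, 4, 8], [5], [9]].
Step i=5: Q has 5 at row 1, column 3; remove that cell from P, ejecting 8. So w(5) = 8. P is now [[1, 4], [5], [9]].
Step i=4: Q has 4 at row 3, column 1; remove 9 from row 3 of P and reverse-bump: 9 enters row 2 and ejects 5; 5 enters row 1 and ejects 4. So w(4) = 4. P is now [[1, 5], [9]].
Step i=3: Q has 3 at row 2, column 1; remove 9 from row 2 of P and reverse-bump: 9 enters row 1 and ejects 5. So w(3) = 5. P is now [[1, 9]].
Step i=2: Q has 2 at row 1, column 2; remove that cell from P, ejecting 9. So w(2) = 9. P is now [[1]].
Step i=1: Q has 1 at row 1, column 1; remove that cell from P, ejecting 1. So w(1) = 1. P is now [].

So w = 1 9 5 4 8 6 2 3 7.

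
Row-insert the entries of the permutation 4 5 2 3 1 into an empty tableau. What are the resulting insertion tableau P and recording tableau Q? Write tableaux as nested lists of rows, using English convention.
P = [[1, 3], [2, 5], [4]], Q = [[1, 2], [3, 4], [5]]

Insert each entry of the permutation into P by Schensted row insertion, recording in Q the position of each new cell.

Insert 4: appended to row 1. P = [[4]].
Insert 5: appended to row 1. P = [[4, 5]].
Insert 2: 2 bumps 4 from row 1; 4 starts row 2. P = [[2, 5], [4]].
Insert 3: 3 bumps 5 from row 1; 5 appends to row 2. P = [[2, 3], [4, 5]].
Insert 1: 1 bumps 2 from row 1; 2 bumps 4 from row 2; 4 starts row 3. P = [[1, 3], [2, 5], [4]].

So P = [[1, 3], [2, 5], [4]], Q = [[1, 2], [3, 4], [5]].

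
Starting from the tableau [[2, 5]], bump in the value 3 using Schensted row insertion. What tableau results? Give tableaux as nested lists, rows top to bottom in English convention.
[[2, 3], [5]]

In row 1, 3 replaces 5 (the leftmost entry greater than 3); 5 is bumped to row 2. 5 starts a new row 2. The new tableau is [[2, 3], [5]].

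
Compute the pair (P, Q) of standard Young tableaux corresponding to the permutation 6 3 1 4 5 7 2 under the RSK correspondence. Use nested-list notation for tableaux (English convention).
P = [[1, 2, 5, 7], [3, 4], [6]], Q = [[1, 4, 5, 6], [2, 7], [3]]

Insert each entry of the permutation into P by Schensted row insertion, recording in Q the position of each new cell.

Insert 6: appended to row 1. P = [[6]].
Insert 3: 3 bumps 6 from row 1; 6 starts row 2. P = [[3], [6]].
Insert 1: 1 bumps 3 from row 1; 3 bumps 6 from row 2; 6 starts row 3. P = [[1], [3], [6]].
Insert 4: appended to row 1. P = [[1, 4], [3], [6]].
Insert 5: appended to row 1. P = [[1, 4, 5], [3], [6]].
Insert 7: appended to row 1. P = [[1, 4, 5, 7], [3], [6]].
Insert 2: 2 bumps 4 from row 1; 4 appends to row 2. P = [[1, 2, 5, 7], [3, 4], [6]].

So P = [[1, 2, 5, 7], [3, 4], [6]], Q = [[1, 4, 5, 6], [2, 7], [3]].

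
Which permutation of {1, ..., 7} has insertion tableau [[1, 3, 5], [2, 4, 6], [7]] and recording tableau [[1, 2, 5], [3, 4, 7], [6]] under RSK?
Reverse the RSK construction: for i from n down to 1, find the cell of Q containing i, remove the entry at that cell from P, and reverse-bump it up through P; the value ejected from row 1 is w(i).

Step i=7: Q has 7 at row 2, column 3; remove 6 from row 2 of P and reverse-bump: 6 enters row 1 and ejects 5. So w(7) = 5. P is now [[1, 3, 6], [2, 4], [7]].
Step i=6: Q has 6 at row 3, column 1; remove 7 from row 3 of P and reverse-bump: 7 enters row 2 and ejects 4; 4 enters row 1 and ejects 3. So w(6) = 3. P is now [[1, 4, 6], [2, 7]].
Step i=5: Q has 5 at row 1, column 3; remove that cell from P, ejecting 6. So w(5) = 6. P is now [[1, 4], [2, 7]].
Step i=4: Q has 4 at row 2, column 2; remove 7 from row 2 of P and reverse-bump: 7 enters row 1 and ejects 4. So w(4) = 4. P is now [[1, 7], [2]].
Step i=3: Q has 3 at row 2, column 1; remove 2 from row 2 of P and reverse-bump: 2 enters row 1 and ejects 1. So w(3) = 1. P is now [[2, 7]].
Step i=2: Q has 2 at row 1, column 2; remove that cell from P, ejecting 7. So w(2) = 7. P is now [[2]].
Step i=1: Q has 1 at row 1, column 1; remove that cell from P, ejecting 2. So w(1) = 2. P is now [].

So w = 2 7 1 4 6 3 5.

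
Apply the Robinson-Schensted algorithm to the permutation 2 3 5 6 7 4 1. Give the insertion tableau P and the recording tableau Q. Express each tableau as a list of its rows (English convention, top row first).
Insert each entry of the permutation into P by Schensted row insertion, recording in Q the position of each new cell.

After inserting 2: P = [[2]].
After inserting 3: P = [[2, 3]].
After inserting 5: P = [[2, 3, 5]].
After inserting 6: P = [[2, 3, 5, 6]].
After inserting 7: P = [[2, 3, 5, 6, 7]].
After inserting 4: P = [[2, 3, 4, 6, 7], [5]].
After inserting 1: P = [[1, 3, 4, 6, 7], [2], [5]].

So P = [[1, 3, 4, 6, 7], [2], [5]], Q = [[1, 2, 3, 4, 5], [6], [7]].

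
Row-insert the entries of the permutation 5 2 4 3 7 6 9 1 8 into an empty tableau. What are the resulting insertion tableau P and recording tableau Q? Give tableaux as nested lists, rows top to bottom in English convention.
Insert each entry of the permutation into P by Schensted row insertion, recording in Q the position of each new cell.

Insert 5: appended to row 1. P = [[5]].
Insert 2: 2 bumps 5 from row 1; 5 starts row 2. P = [[2], [5]].
Insert 4: appended to row 1. P = [[2, 4], [5]].
Insert 3: 3 bumps 4 from row 1; 4 bumps 5 from row 2; 5 starts row 3. P = [[2, 3], [4], [5]].
Insert 7: appended to row 1. P = [[2, 3, 7], [4], [5]].
Insert 6: 6 bumps 7 from row 1; 7 appends to row 2. P = [[2, 3, 6], [4, 7], [5]].
Insert 9: appended to row 1. P = [[2, 3, 6, 9], [4, 7], [5]].
Insert 1: 1 bumps 2 from row 1; 2 bumps 4 from row 2; 4 bumps 5 from row 3; 5 starts row 4. P = [[1, 3, 6, 9], [2, 7], [4], [5]].
Insert 8: 8 bumps 9 from row 1; 9 appends to row 2. P = [[1, 3, 6, 8], [2, 7, 9], [4], [5]].

So P = [[1, 3, 6, 8], [2, 7, 9], [4], [5]], Q = [[1, 3, 5, 7], [2, 6, 9], [4], [8]].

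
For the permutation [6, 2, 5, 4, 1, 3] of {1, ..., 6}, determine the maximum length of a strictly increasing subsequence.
2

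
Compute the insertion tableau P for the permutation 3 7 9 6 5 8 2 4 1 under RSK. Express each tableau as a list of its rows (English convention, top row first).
Insert 3: appended to row 1. P = [[3]].
Insert 7: appended to row 1. P = [[3, 7]].
Insert 9: appended to row 1. P = [[3, 7, 9]].
Insert 6: 6 bumps 7 from row 1; 7 starts row 2. P = [[3, 6, 9], [7]].
Insert 5: 5 bumps 6 from row 1; 6 bumps 7 from row 2; 7 starts row 3. P = [[3, 5, 9], [6], [7]].
Insert 8: 8 bumps 9 from row 1; 9 appends to row 2. P = [[3, 5, 8], [6, 9], [7]].
Insert 2: 2 bumps 3 from row 1; 3 bumps 6 from row 2; 6 bumps 7 from row 3; 7 starts row 4. P = [[2, 5, 8], [3, 9], [6], [7]].
Insert 4: 4 bumps 5 from row 1; 5 bumps 9 from row 2; 9 appends to row 3. P = [[2, 4, 8], [3, 5], [6, 9], [7]].
Insert 1: 1 bumps 2 from row 1; 2 bumps 3 from row 2; 3 bumps 6 from row 3; 6 bumps 7 from row 4; 7 starts row 5. P = [[1, 4, 8], [2, 5], [3, 9], [6], [7]].

So P = [[1, 4, 8], [2, 5], [3, 9], [6], [7]].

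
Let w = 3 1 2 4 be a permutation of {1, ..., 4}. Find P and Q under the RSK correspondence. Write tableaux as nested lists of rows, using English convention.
P = [[1, 2, 4], [3]], Q = [[1, 3, 4], [2]]

Insert each entry of the permutation into P by Schensted row insertion, recording in Q the position of each new cell.

After inserting 3: P = [[3]].
After inserting 1: P = [[1], [3]].
After inserting 2: P = [[1, 2], [3]].
After inserting 4: P = [[1, 2, 4], [3]].

So P = [[1, 2, 4], [3]], Q = [[1, 3, 4], [2]].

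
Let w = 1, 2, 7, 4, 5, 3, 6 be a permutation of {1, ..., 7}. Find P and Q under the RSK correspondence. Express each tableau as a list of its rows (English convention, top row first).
Insert each entry of the permutation into P by Schensted row insertion, recording in Q the position of each new cell.

Insert 1: appended to row 1. P = [[1]], Q = [[1]].
Insert 2: appended to row 1. P = [[1, 2]], Q = [[1, 2]].
Insert 7: appended to row 1. P = [[1, 2, 7]], Q = [[1, 2, 3]].
Insert 4: 4 bumps 7 from row 1; 7 starts row 2. P = [[1, 2, 4], [7]], Q = [[1, 2, 3], [4]].
Insert 5: appended to row 1. P = [[1, 2, 4, 5], [7]], Q = [[1, 2, 3, 5], [4]].
Insert 3: 3 bumps 4 from row 1; 4 bumps 7 from row 2; 7 starts row 3. P = [[1, 2, 3, 5], [4], [7]], Q = [[1, 2, 3, 5], [4], [6]].
Insert 6: appended to row 1. P = [[1, 2, 3, 5, 6], [4], [7]], Q = [[1, 2, 3, 5, 7], [4], [6]].

So P = [[1, 2, 3, 5, 6], [4], [7]], Q = [[1, 2, 3, 5, 7], [4], [6]].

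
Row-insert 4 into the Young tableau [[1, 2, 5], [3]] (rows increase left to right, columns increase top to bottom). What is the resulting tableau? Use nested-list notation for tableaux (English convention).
[[1, 2, 4], [3, 5]]

In row 1, 4 replaces 5 (the leftmost entry greater than 4); 5 is bumped to row 2. 5 is appended to row 2. The new tableau is [[1, 2, 4], [3, 5]].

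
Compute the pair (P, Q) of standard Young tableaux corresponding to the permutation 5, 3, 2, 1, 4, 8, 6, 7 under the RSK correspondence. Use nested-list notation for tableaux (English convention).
P = [[1, 4, 6, 7], [2, 8], [3], [5]], Q = [[1, 5, 6, 8], [2, 7], [3], [4]]

Insert each entry of the permutation into P by Schensted row insertion, recording in Q the position of each new cell.

Insert 5: appended to row 1. P = [[5]].
Insert 3: 3 bumps 5 from row 1; 5 starts row 2. P = [[3], [5]].
Insert 2: 2 bumps 3 from row 1; 3 bumps 5 from row 2; 5 starts row 3. P = [[2], [3], [5]].
Insert 1: 1 bumps 2 from row 1; 2 bumps 3 from row 2; 3 bumps 5 from row 3; 5 starts row 4. P = [[1], [2], [3], [5]].
Insert 4: appended to row 1. P = [[1, 4], [2], [3], [5]].
Insert 8: appended to row 1. P = [[1, 4, 8], [2], [3], [5]].
Insert 6: 6 bumps 8 from row 1; 8 appends to row 2. P = [[1, 4, 6], [2, 8], [3], [5]].
Insert 7: appended to row 1. P = [[1, 4, 6, 7], [2, 8], [3], [5]].

So P = [[1, 4, 6, 7], [2, 8], [3], [5]], Q = [[1, 5, 6, 8], [2, 7], [3], [4]].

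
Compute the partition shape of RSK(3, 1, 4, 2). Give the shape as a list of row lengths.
Row-insert each entry into an empty tableau.

After inserting 3: P = [[3]].
After inserting 1: P = [[1], [3]].
After inserting 4: P = [[1, 4], [3]].
After inserting 2: P = [[1, 2], [3, 4]].

The final insertion tableau P = [[1, 2], [3, 4]] has shape [2, 2].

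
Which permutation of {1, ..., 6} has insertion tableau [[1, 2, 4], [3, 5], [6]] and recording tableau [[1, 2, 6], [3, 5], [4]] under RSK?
Reverse RSK: for i = n, n-1, ..., 1, locate i in Q, remove the corresponding corner cell from P, and reverse-bump its entry up through P; the value ejected from row 1 is w(i).

So w = 3 6 5 1 2 4.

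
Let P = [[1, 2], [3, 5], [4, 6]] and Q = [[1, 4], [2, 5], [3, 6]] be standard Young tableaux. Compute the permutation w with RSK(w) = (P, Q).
4 3 1 6 5 2

Reverse the RSK construction: for i from n down to 1, find the cell of Q containing i, remove the entry at that cell from P, and reverse-bump it up through P; the value ejected from row 1 is w(i).

Step i=6: Q has 6 at row 3, column 2; remove 6 from row 3 of P and reverse-bump: 6 enters row 2 and ejects 5; 5 enters row 1 and ejects 2. So w(6) = 2. P is now [[1, 5], [3, 6], [4]].
Step i=5: Q has 5 at row 2, column 2; remove 6 from row 2 of P and reverse-bump: 6 enters row 1 and ejects 5. So w(5) = 5. P is now [[1, 6], [3], [4]].
Step i=4: Q has 4 at row 1, column 2; remove that cell from P, ejecting 6. So w(4) = 6. P is now [[1], [3], [4]].
Step i=3: Q has 3 at row 3, column 1; remove 4 from row 3 of P and reverse-bump: 4 enters row 2 and ejects 3; 3 enters row 1 and ejects 1. So w(3) = 1. P is now [[3], [4]].
Step i=2: Q has 2 at row 2, column 1; remove 4 from row 2 of P and reverse-bump: 4 enters row 1 and ejects 3. So w(2) = 3. P is now [[4]].
Step i=1: Q has 1 at row 1, column 1; remove that cell from P, ejecting 4. So w(1) = 4. P is now [].

So w = 4 3 1 6 5 2.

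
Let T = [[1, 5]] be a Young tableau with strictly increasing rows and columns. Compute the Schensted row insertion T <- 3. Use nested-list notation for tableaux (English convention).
[[1, 3], [5]]

In row 1, 3 replaces 5 (the leftmost entry greater than 3); 5 is bumped to row 2. 5 starts a new row 2. The new tableau is [[1, 3], [5]].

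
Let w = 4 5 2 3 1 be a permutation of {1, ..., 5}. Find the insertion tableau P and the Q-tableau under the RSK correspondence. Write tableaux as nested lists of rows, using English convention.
Insert each entry of the permutation into P by Schensted row insertion, recording in Q the position of each new cell.

After inserting 4: P = [[4]].
After inserting 5: P = [[4, 5]].
After inserting 2: P = [[2, 5], [4]].
After inserting 3: P = [[2, 3], [4, 5]].
After inserting 1: P = [[1, 3], [2, 5], [4]].

So P = [[1, 3], [2, 5], [4]], Q = [[1, 2], [3, 4], [5]].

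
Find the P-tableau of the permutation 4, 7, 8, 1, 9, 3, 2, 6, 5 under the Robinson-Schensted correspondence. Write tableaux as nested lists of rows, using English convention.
P = [[1, 2, 5, 9], [3, 6, 8], [4, 7]]

Insert 4: appended to row 1. P = [[4]].
Insert 7: appended to row 1. P = [[4, 7]].
Insert 8: appended to row 1. P = [[4, 7, 8]].
Insert 1: 1 bumps 4 from row 1; 4 starts row 2. P = [[1, 7, 8], [4]].
Insert 9: appended to row 1. P = [[1, 7, 8, 9], [4]].
Insert 3: 3 bumps 7 from row 1; 7 appends to row 2. P = [[1, 3, 8, 9], [4, 7]].
Insert 2: 2 bumps 3 from row 1; 3 bumps 4 from row 2; 4 starts row 3. P = [[1, 2, 8, 9], [3, 7], [4]].
Insert 6: 6 bumps 8 from row 1; 8 appends to row 2. P = [[1, 2, 6, 9], [3, 7, 8], [4]].
Insert 5: 5 bumps 6 from row 1; 6 bumps 7 from row 2; 7 appends to row 3. P = [[1, 2, 5, 9], [3, 6, 8], [4, 7]].

So P = [[1, 2, 5, 9], [3, 6, 8], [4, 7]].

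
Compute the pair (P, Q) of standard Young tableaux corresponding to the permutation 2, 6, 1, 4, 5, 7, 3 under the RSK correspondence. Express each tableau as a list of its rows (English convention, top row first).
Insert each entry of the permutation into P by Schensted row insertion, recording in Q the position of each new cell.

Insert 2: appended to row 1. P = [[2]], Q = [[1]].
Insert 6: appended to row 1. P = [[2, 6]], Q = [[1, 2]].
Insert 1: 1 bumps 2 from row 1; 2 starts row 2. P = [[1, 6], [2]], Q = [[1, 2], [3]].
Insert 4: 4 bumps 6 from row 1; 6 appends to row 2. P = [[1, 4], [2, 6]], Q = [[1, 2], [3, 4]].
Insert 5: appended to row 1. P = [[1, 4, 5], [2, 6]], Q = [[1, 2, 5], [3, 4]].
Insert 7: appended to row 1. P = [[1, 4, 5, 7], [2, 6]], Q = [[1, 2, 5, 6], [3, 4]].
Insert 3: 3 bumps 4 from row 1; 4 bumps 6 from row 2; 6 starts row 3. P = [[1, 3, 5, 7], [2, 4], [6]], Q = [[1, 2, 5, 6], [3, 4], [7]].

So P = [[1, 3, 5, 7], [2, 4], [6]], Q = [[1, 2, 5, 6], [3, 4], [7]].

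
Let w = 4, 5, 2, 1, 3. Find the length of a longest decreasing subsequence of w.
3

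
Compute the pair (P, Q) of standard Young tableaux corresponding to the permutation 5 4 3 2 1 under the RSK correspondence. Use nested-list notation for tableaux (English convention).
Insert each entry of the permutation into P by Schensted row insertion, recording in Q the position of each new cell.

Insert 5: appended to row 1. P = [[5]], Q = [[1]].
Insert 4: 4 bumps 5 from row 1; 5 starts row 2. P = [[4], [5]], Q = [[1], [2]].
Insert 3: 3 bumps 4 from row 1; 4 bumps 5 from row 2; 5 starts row 3. P = [[3], [4], [5]], Q = [[1], [2], [3]].
Insert 2: 2 bumps 3 from row 1; 3 bumps 4 from row 2; 4 bumps 5 from row 3; 5 starts row 4. P = [[2], [3], [4], [5]], Q = [[1], [2], [3], [4]].
Insert 1: 1 bumps 2 from row 1; 2 bumps 3 from row 2; 3 bumps 4 from row 3; 4 bumps 5 from row 4; 5 starts row 5. P = [[1], [2], [3], [4], [5]], Q = [[1], [2], [3], [4], [5]].

So P = [[1], [2], [3], [4], [5]], Q = [[1], [2], [3], [4], [5]].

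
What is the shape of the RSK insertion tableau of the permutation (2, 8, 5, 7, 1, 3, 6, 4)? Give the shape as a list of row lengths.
[3, 3, 1, 1]

Row-insert each entry into an empty tableau.

After inserting 2: P = [[2]].
After inserting 8: P = [[2, 8]].
After inserting 5: P = [[2, 5], [8]].
After inserting 7: P = [[2, 5, 7], [8]].
After inserting 1: P = [[1, 5, 7], [2], [8]].
After inserting 3: P = [[1, 3, 7], [2, 5], [8]].
After inserting 6: P = [[1, 3, 6], [2, 5, 7], [8]].
After inserting 4: P = [[1, 3, 4], [2, 5, 6], [7], [8]].

The final insertion tableau P = [[1, 3, 4], [2, 5, 6], [7], [8]] has shape [3, 3, 1, 1].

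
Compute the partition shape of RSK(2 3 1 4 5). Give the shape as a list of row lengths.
[4, 1]

Row-insert each entry into an empty tableau.

After inserting 2: P = [[2]].
After inserting 3: P = [[2, 3]].
After inserting 1: P = [[1, 3], [2]].
After inserting 4: P = [[1, 3, 4], [2]].
After inserting 5: P = [[1, 3, 4, 5], [2]].

The final insertion tableau P = [[1, 3, 4, 5], [2]] has shape [4, 1].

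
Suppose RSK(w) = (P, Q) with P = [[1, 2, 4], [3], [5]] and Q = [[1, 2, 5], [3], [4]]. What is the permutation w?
1 5 3 2 4

Reverse the RSK construction: for i from n down to 1, find the cell of Q containing i, remove the entry at that cell from P, and reverse-bump it up through P; the value ejected from row 1 is w(i).

Step i=5: Q has 5 at row 1, column 3; remove that cell from P, ejecting 4. So w(5) = 4. P is now [[1, 2], [3], [5]].
Step i=4: Q has 4 at row 3, column 1; remove 5 from row 3 of P and reverse-bump: 5 enters row 2 and ejects 3; 3 enters row 1 and ejects 2. So w(4) = 2. P is now [[1, 3], [5]].
Step i=3: Q has 3 at row 2, column 1; remove 5 from row 2 of P and reverse-bump: 5 enters row 1 and ejects 3. So w(3) = 3. P is now [[1, 5]].
Step i=2: Q has 2 at row 1, column 2; remove that cell from P, ejecting 5. So w(2) = 5. P is now [[1]].
Step i=1: Q has 1 at row 1, column 1; remove that cell from P, ejecting 1. So w(1) = 1. P is now [].

So w = 1 5 3 2 4.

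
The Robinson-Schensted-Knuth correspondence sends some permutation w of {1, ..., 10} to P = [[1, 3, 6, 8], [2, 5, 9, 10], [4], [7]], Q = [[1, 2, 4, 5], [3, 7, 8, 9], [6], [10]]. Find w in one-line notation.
4 7 5 9 10 2 3 6 8 1

Reverse the RSK construction: for i from n down to 1, find the cell of Q containing i, remove the entry at that cell from P, and reverse-bump it up through P; the value ejected from row 1 is w(i).

Step i=10: Q has 10 at row 4, column 1; remove 7 from row 4 of P and reverse-bump: 7 enters row 3 and ejects 4; 4 enters row 2 and ejects 2; 2 enters row 1 and ejects 1. So w(10) = 1. P is now [[2, 3, 6, 8], [4, 5, 9, 10], [7]].
Step i=9: Q has 9 at row 2, column 4; remove 10 from row 2 of P and reverse-bump: 10 enters row 1 and ejects 8. So w(9) = 8. P is now [[2, 3, 6, 10], [4, 5, 9], [7]].
Step i=8: Q has 8 at row 2, column 3; remove 9 from row 2 of P and reverse-bump: 9 enters row 1 and ejects 6. So w(8) = 6. P is now [[2, 3, 9, 10], [4, 5], [7]].
Step i=7: Q has 7 at row 2, column 2; remove 5 from row 2 of P and reverse-bump: 5 enters row 1 and ejects 3. So w(7) = 3. P is now [[2, 5, 9, 10], [4], [7]].
Step i=6: Q has 6 at row 3, column 1; remove 7 from row 3 of P and reverse-bump: 7 enters row 2 and ejects 4; 4 enters row 1 and ejects 2. So w(6) = 2. P is now [[4, 5, 9, 10], [7]].
Step i=5: Q has 5 at row 1, column 4; remove that cell from P, ejecting 10. So w(5) = 10. P is now [[4, 5, 9], [7]].
Step i=4: Q has 4 at row 1, column 3; remove that cell from P, ejecting 9. So w(4) = 9. P is now [[4, 5], [7]].
Step i=3: Q has 3 at row 2, column 1; remove 7 from row 2 of P and reverse-bump: 7 enters row 1 and ejects 5. So w(3) = 5. P is now [[4, 7]].
Step i=2: Q has 2 at row 1, column 2; remove that cell from P, ejecting 7. So w(2) = 7. P is now [[4]].
Step i=1: Q has 1 at row 1, column 1; remove that cell from P, ejecting 4. So w(1) = 4. P is now [].

So w = 4 7 5 9 10 2 3 6 8 1.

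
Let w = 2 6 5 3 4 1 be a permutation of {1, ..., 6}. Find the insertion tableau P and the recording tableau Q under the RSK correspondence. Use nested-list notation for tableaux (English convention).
P = [[1, 3, 4], [2], [5], [6]], Q = [[1, 2, 5], [3], [4], [6]]

Insert each entry of the permutation into P by Schensted row insertion, recording in Q the position of each new cell.

Insert 2: appended to row 1. P = [[2]], Q = [[1]].
Insert 6: appended to row 1. P = [[2, 6]], Q = [[1, 2]].
Insert 5: 5 bumps 6 from row 1; 6 starts row 2. P = [[2, 5], [6]], Q = [[1, 2], [3]].
Insert 3: 3 bumps 5 from row 1; 5 bumps 6 from row 2; 6 starts row 3. P = [[2, 3], [5], [6]], Q = [[1, 2], [3], [4]].
Insert 4: appended to row 1. P = [[2, 3, 4], [5], [6]], Q = [[1, 2, 5], [3], [4]].
Insert 1: 1 bumps 2 from row 1; 2 bumps 5 from row 2; 5 bumps 6 from row 3; 6 starts row 4. P = [[1, 3, 4], [2], [5], [6]], Q = [[1, 2, 5], [3], [4], [6]].

So P = [[1, 3, 4], [2], [5], [6]], Q = [[1, 2, 5], [3], [4], [6]].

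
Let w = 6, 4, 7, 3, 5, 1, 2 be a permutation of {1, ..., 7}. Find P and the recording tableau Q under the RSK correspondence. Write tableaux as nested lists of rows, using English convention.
P = [[1, 2], [3, 5], [4, 7], [6]], Q = [[1, 3], [2, 5], [4, 7], [6]]

Insert each entry of the permutation into P by Schensted row insertion, recording in Q the position of each new cell.

Insert 6: appended to row 1. P = [[6]].
Insert 4: 4 bumps 6 from row 1; 6 starts row 2. P = [[4], [6]].
Insert 7: appended to row 1. P = [[4, 7], [6]].
Insert 3: 3 bumps 4 from row 1; 4 bumps 6 from row 2; 6 starts row 3. P = [[3, 7], [4], [6]].
Insert 5: 5 bumps 7 from row 1; 7 appends to row 2. P = [[3, 5], [4, 7], [6]].
Insert 1: 1 bumps 3 from row 1; 3 bumps 4 from row 2; 4 bumps 6 from row 3; 6 starts row 4. P = [[1, 5], [3, 7], [4], [6]].
Insert 2: 2 bumps 5 from row 1; 5 bumps 7 from row 2; 7 appends to row 3. P = [[1, 2], [3, 5], [4, 7], [6]].

So P = [[1, 2], [3, 5], [4, 7], [6]], Q = [[1, 3], [2, 5], [4, 7], [6]].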